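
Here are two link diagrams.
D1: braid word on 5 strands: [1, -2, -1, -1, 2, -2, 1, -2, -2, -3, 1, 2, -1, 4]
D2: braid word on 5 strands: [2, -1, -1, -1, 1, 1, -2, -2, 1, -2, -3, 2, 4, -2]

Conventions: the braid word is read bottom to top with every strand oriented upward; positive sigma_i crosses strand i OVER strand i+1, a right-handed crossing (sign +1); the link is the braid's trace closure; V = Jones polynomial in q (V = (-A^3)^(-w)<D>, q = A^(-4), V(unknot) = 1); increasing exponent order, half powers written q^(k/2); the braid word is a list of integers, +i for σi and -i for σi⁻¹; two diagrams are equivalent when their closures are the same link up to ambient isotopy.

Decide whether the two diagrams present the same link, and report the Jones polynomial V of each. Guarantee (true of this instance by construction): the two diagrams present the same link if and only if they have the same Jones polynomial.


equivalent: yes
D1 (bracket A^-6 + A^-2 + A^2 + A^6; 14 crossings at w = -2): V = q^-3 + q^-2 + q^-1 + 1
V(D2) = q^-3 + q^-2 + q^-1 + 1  (w -2, c 14, <D> = A^-6 + A^-2 + A^2 + A^6)
key observation: D2 (14 crossings) and D1 (14) are Markov-related braid presentations


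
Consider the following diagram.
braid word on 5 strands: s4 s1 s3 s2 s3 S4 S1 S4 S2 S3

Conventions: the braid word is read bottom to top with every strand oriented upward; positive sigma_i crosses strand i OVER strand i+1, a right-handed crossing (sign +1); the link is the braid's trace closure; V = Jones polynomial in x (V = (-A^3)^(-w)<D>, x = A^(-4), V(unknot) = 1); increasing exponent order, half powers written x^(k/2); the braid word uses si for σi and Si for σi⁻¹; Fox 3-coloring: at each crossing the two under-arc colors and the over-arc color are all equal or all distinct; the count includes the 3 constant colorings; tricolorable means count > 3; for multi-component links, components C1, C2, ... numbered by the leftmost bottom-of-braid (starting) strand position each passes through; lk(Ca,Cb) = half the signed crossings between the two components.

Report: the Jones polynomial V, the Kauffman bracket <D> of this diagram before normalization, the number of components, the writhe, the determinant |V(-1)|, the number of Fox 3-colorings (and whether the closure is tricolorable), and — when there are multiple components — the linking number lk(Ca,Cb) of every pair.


V = x^-2 - x^-1 + 1 - x + x^2
<D> = A^-8 - A^-4 + 1 - A^4 + A^8 (w = 0)
1 component over 10 crossings, w = 0
3 Fox colorings among 3^10, |V(-1)| = 5: not tricolorable
why: the span of V is 4, forcing >= 4 crossings in any diagram


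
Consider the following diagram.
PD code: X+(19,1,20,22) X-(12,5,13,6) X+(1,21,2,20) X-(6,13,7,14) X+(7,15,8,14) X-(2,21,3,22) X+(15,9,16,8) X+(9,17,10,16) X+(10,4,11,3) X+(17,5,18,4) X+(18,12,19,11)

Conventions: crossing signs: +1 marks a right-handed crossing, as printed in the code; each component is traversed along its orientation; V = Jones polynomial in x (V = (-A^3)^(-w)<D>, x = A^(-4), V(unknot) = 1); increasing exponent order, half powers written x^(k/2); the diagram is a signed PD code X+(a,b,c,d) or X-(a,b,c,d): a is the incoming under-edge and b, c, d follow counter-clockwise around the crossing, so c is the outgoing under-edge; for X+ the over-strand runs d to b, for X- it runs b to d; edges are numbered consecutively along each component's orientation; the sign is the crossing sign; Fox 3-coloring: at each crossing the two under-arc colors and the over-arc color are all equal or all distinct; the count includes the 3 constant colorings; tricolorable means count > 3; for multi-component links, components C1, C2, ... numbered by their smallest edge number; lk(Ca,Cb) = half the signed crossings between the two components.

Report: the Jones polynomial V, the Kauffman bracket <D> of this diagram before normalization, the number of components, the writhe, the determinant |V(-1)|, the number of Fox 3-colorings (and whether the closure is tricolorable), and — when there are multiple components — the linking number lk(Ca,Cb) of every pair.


V = x + x^3 - x^4
<D> = A^-1 - A^3 - A^11 (w = +5)
1 component over 11 crossings, w = +5
9 Fox colorings among 3^11, |V(-1)| = 3: tricolorable
why: w = +5 (over 11 crossings) is diagram-only; (-A^3)^(-5) removes it from V


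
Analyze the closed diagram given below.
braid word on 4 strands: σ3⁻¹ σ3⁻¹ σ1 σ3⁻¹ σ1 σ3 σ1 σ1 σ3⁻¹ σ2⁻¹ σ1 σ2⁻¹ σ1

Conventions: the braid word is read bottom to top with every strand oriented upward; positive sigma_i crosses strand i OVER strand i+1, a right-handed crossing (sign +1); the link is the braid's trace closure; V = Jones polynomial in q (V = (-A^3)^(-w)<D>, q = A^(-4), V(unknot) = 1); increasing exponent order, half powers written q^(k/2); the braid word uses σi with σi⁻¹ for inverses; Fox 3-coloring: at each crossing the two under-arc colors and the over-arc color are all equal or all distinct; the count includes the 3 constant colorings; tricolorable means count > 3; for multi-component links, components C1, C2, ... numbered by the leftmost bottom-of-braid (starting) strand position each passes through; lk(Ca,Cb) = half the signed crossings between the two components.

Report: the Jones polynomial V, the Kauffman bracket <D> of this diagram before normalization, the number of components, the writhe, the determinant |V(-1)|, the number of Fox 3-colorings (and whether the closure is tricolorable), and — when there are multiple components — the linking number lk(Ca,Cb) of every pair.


V(q) = -q^-4 + 2q^-3 - 3q^-2 + 5q^-1 - 6 + 8q - 7q^2 + 7q^3 - 6q^4 + 3q^5 - 2q^6 + q^7
bracket: -A^-25 + 2A^-21 - 3A^-17 + 6A^-13 - 7A^-9 + 7A^-5 - 8A^-1 + 6A^3 - 5A^7 + 3A^11 - 2A^15 + A^19, w = +1
1 component, writhe +1, over 13 crossings
det 51, colorings 9 of 3^13 — tricolorable
observation: w = +1 shifts under R1 moves; the (-A^3)^(-1) factor cancels that in V


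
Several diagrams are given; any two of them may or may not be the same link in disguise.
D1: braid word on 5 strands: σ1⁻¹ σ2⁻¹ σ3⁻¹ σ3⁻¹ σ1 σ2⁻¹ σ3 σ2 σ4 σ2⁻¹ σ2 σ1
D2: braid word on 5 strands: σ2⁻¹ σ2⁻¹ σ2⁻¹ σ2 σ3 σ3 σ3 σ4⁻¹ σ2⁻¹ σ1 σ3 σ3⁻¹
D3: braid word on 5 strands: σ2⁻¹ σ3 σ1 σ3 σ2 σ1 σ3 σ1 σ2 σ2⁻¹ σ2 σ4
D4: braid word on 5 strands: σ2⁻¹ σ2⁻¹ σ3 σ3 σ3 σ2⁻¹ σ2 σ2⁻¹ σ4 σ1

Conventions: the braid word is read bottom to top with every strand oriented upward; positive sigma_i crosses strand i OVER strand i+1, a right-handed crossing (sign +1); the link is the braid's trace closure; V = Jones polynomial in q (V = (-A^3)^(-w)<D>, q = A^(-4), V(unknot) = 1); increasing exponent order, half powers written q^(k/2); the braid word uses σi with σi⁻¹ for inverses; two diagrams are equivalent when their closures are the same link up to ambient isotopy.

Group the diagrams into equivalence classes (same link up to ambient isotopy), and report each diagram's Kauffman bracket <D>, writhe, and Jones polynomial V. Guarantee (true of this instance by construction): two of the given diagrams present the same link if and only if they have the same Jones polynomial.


classes: {D1} | {D2, D4} | {D3}
V(D1) = 1  [12 crossings, <D> = 1, w = 0]
V(D2) = -q^-3 + q^-2 - q^-1 + 3 - q + q^2 - q^3  [12 crossings, <D> = -A^-12 + A^-8 - A^-4 + 3 - A^4 + A^8 - A^12, w = 0]
D3 (bracket A^-8 - 2A^-4 + 1 - 2A^4 + 2A^8 + A^16; 12 crossings at w = +8): V = q^2 + 2q^4 - 2q^5 + q^6 - 2q^7 + q^8
D4 (bracket -A^-6 + A^-2 - A^2 + 3A^6 - A^10 + A^14 - A^18; 10 crossings at w = +2): V = -q^-3 + q^-2 - q^-1 + 3 - q + q^2 - q^3
insight: 3 classes among 4 diagrams; unequal V(q) rules out equality


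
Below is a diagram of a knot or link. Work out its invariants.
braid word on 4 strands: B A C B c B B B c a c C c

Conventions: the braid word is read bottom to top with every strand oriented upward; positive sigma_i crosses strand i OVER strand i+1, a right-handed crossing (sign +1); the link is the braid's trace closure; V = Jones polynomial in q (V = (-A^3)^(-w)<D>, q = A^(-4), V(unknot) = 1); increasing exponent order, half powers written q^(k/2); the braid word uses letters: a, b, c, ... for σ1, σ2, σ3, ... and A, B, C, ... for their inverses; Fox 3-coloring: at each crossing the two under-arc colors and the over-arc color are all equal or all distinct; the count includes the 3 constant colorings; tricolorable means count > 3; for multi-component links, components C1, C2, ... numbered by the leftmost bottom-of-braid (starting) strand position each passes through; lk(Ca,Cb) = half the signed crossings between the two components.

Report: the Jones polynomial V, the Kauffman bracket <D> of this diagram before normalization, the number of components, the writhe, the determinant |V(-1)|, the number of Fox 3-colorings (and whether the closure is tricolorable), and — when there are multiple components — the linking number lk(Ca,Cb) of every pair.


V(q) = q^-5 - 2q^-4 + 2q^-3 - 2q^-2 + 2q^-1 - 1 + q
bracket: -A^-13 + A^-9 - 2A^-5 + 2A^-1 - 2A^3 + 2A^7 - A^11, w = -3
1 component, writhe -3, over 13 crossings
det 11, colorings 3 of 3^13 — not tricolorable
observation: V spans 6 powers of q: at least 6 crossings in any diagram


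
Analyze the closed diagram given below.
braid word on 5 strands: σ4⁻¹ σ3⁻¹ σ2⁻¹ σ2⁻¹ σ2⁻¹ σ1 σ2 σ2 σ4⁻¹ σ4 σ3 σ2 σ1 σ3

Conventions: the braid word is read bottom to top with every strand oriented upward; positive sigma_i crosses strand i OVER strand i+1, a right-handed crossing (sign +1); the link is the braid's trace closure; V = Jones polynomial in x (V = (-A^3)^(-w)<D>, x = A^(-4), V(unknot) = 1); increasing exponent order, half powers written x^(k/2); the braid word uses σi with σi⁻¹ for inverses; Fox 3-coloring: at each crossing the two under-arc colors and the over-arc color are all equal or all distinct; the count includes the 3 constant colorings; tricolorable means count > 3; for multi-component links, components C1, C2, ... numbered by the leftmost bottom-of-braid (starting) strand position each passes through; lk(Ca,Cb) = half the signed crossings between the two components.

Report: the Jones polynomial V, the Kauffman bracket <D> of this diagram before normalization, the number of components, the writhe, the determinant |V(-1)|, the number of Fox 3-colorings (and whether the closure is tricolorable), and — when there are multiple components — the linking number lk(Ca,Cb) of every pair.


Jones polynomial: V(x) = -x^-1 + 2 - x + 2x^2 - x^3 + x^4 - x^5
<D> = -A^-14 + A^-10 - A^-6 + 2A^-2 - A^2 + 2A^6 - A^10; writhe +2
components 1, writhe +2 (14 crossings)
3-colorings: 9 of 3^14, det 9 — tricolorable
note: the word shrinks to σ4⁻¹ σ3⁻¹ σ2⁻¹ σ2⁻¹ σ2⁻¹ σ1 σ2 σ2 σ3 σ2 σ1 σ3 after cancelling


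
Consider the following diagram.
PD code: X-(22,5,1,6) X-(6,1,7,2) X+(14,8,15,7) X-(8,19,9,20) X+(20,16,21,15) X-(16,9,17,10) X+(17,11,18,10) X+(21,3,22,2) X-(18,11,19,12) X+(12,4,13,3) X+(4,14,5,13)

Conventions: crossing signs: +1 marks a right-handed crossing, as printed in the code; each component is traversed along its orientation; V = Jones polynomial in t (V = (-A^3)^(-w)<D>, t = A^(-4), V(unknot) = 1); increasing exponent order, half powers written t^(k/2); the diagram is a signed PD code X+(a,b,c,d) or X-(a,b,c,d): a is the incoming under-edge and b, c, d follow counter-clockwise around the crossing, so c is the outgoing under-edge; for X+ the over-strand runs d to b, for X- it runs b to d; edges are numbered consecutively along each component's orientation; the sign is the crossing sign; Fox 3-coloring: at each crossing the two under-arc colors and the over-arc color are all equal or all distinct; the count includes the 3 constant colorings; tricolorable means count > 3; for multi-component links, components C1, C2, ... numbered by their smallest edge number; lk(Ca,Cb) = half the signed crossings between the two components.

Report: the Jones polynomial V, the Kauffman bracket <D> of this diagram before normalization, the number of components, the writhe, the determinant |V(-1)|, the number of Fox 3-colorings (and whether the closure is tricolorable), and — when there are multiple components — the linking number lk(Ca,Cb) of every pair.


V = t^-2 - t^-1 + 2 - 2t + t^2 - t^3 + t^4
<D> = -A^-13 + A^-9 - A^-5 + 2A^-1 - 2A^3 + A^7 - A^11 (w = +1)
1 component over 11 crossings, w = +1
9 Fox colorings among 3^11, |V(-1)| = 9: tricolorable
why: the span of V is 6, forcing >= 6 crossings in any diagram


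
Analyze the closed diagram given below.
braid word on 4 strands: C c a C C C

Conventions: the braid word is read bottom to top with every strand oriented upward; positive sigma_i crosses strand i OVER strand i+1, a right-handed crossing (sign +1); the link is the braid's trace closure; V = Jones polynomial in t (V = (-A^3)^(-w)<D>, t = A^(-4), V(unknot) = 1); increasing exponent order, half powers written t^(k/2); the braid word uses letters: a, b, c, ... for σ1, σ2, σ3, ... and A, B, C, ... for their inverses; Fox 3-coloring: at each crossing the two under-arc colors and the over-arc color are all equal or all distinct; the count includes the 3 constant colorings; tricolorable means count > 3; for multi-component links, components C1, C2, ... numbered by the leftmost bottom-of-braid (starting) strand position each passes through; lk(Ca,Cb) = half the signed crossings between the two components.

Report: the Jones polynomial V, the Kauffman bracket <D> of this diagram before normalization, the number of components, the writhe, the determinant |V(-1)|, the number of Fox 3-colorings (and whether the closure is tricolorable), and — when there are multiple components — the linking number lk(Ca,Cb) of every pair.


V(t) = t^(-9/2) - t^(-5/2) - t^(-3/2) - t^(-1/2)
bracket: -A^-4 - 1 - A^4 + A^12, w = -2
2 components, writhe -2, over 6 crossings
lk(C1,C2) = 0
det 0, colorings 27 of 3^6 — tricolorable
observation: every pair of the 2 components has lk = 0


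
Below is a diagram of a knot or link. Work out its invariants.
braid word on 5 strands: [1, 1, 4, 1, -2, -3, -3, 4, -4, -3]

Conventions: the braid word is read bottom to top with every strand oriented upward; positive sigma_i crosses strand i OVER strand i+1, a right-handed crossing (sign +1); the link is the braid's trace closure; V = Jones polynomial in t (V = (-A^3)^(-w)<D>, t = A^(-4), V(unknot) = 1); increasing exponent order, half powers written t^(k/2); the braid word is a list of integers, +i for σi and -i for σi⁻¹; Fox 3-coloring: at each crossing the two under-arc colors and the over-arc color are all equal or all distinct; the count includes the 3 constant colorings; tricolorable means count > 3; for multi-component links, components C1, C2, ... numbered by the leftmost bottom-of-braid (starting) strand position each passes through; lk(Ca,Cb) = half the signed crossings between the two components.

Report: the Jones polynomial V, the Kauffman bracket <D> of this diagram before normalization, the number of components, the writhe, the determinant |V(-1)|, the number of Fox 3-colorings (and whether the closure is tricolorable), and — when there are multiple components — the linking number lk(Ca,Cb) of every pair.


V = -t^-3 + t^-2 - t^-1 + 3 - t + t^2 - t^3
<D> = -A^-12 + A^-8 - A^-4 + 3 - A^4 + A^8 - A^12 (w = 0)
1 component over 10 crossings, w = 0
27 Fox colorings among 3^10, |V(-1)| = 9: tricolorable
why: w = 0 (over 10 crossings) is diagram-only; (-A^3)^(0) removes it from V


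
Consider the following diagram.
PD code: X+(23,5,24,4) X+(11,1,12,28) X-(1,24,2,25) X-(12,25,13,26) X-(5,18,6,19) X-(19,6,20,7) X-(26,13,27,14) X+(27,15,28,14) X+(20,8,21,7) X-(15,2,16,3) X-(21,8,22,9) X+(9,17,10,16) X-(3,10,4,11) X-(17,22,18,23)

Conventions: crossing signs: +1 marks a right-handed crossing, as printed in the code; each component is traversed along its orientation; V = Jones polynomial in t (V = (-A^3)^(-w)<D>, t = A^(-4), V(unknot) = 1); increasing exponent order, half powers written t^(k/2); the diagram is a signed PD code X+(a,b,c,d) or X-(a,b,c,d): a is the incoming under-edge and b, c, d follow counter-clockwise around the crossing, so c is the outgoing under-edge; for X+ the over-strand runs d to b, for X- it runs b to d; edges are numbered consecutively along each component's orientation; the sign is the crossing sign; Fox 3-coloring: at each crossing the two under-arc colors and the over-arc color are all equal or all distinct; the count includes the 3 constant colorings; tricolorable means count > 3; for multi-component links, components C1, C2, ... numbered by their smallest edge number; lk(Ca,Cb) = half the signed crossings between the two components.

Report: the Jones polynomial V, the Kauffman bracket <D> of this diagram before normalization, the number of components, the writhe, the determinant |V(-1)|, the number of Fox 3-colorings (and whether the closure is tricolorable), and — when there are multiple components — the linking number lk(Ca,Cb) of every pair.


Jones polynomial: V(t) = -t^-6 + 2t^-5 - 3t^-4 + 4t^-3 - 3t^-2 + 3t^-1 - 2 + t
<D> = A^-16 - 2A^-12 + 3A^-8 - 3A^-4 + 4 - 3A^4 + 2A^8 - A^12; writhe -4
components 1, writhe -4 (14 crossings)
3-colorings: 3 of 3^14, det 19 — not tricolorable
note: w = -4 shifts under R1 moves; the (-A^3)^(4) factor cancels that in V


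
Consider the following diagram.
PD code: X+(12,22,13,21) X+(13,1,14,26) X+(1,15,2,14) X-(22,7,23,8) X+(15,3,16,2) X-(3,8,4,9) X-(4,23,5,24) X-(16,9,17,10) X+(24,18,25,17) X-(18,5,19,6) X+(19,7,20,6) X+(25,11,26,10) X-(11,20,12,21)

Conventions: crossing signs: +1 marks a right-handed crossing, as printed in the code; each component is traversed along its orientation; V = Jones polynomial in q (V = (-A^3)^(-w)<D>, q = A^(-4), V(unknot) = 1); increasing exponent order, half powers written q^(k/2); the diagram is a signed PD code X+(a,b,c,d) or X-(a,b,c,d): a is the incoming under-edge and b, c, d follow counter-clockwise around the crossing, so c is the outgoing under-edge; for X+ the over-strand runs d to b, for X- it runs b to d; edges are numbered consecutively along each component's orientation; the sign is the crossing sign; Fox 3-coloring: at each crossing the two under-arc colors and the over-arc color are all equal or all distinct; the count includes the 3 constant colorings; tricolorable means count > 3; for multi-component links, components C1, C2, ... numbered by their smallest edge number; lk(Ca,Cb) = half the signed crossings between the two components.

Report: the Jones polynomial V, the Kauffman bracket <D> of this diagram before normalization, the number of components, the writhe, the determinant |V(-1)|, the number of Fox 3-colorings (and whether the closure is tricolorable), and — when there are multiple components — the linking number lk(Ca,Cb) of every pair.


Jones polynomial: V(q) = q^-1 - 1 + 2q - 2q^2 + 2q^3 - 2q^4 + q^5
<D> = -A^-17 + 2A^-13 - 2A^-9 + 2A^-5 - 2A^-1 + A^3 - A^7; writhe +1
components 1, writhe +1 (13 crossings)
3-colorings: 3 of 3^13, det 11 — not tricolorable
note: the span of V is 6, forcing >= 6 crossings in any diagram


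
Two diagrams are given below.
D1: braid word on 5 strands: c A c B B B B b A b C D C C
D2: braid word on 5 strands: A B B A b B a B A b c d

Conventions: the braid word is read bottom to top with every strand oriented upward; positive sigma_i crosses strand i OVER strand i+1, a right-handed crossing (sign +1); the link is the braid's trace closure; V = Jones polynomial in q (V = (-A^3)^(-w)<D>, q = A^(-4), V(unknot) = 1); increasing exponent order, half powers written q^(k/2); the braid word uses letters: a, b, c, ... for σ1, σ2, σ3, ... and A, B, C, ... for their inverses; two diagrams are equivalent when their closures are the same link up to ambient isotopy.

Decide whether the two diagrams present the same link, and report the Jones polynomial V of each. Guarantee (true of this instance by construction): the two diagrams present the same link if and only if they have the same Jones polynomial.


same link: yes
V(D1) = -q^-6 + q^-5 - q^-4 + 2q^-3 - q^-2 + q^-1  [14 crossings, <D> = A^-14 - A^-10 + 2A^-6 - A^-2 + A^2 - A^6, w = -6]
V(D2) = -q^-6 + q^-5 - q^-4 + 2q^-3 - q^-2 + q^-1  (w -2, c 12, <D> = A^-2 - A^2 + 2A^6 - A^10 + A^14 - A^18)
note: one V(q) for all 2 diagrams — one class (guaranteed)


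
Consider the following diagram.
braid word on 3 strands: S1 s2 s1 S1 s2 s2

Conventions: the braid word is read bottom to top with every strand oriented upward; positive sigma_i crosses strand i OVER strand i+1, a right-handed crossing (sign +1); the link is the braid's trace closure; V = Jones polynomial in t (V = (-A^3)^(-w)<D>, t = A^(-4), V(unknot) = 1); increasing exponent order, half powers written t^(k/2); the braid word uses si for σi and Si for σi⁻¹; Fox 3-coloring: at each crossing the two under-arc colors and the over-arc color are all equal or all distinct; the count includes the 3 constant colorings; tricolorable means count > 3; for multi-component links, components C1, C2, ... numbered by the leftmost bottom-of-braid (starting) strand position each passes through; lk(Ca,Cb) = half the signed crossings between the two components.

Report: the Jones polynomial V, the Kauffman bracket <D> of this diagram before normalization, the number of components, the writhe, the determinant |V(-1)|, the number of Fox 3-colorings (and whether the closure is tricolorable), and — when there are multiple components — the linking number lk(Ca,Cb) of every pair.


V(t) = t + t^3 - t^4
bracket: -A^-10 + A^-6 + A^2, w = +2
1 component, writhe +2, over 6 crossings
det 3, colorings 9 of 3^6 — tricolorable
observation: w = +2 shifts under R1 moves; the (-A^3)^(-2) factor cancels that in V


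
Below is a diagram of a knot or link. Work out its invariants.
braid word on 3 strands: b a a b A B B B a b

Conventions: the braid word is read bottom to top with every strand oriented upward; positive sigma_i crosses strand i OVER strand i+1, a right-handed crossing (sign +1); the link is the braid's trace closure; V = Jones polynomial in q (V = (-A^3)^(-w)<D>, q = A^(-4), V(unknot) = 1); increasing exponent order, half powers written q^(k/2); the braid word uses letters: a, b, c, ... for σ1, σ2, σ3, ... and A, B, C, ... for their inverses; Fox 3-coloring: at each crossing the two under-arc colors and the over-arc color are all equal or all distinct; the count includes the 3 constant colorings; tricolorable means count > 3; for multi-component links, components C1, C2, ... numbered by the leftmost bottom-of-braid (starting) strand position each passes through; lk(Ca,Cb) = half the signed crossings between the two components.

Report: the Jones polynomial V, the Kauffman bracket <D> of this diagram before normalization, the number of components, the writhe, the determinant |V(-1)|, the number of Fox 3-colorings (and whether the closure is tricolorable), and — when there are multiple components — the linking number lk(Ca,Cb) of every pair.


Jones polynomial: V(q) = -q^-1 + 2 - q + 2q^2 - q^3 + q^4 - q^5
<D> = -A^-14 + A^-10 - A^-6 + 2A^-2 - A^2 + 2A^6 - A^10; writhe +2
components 1, writhe +2 (10 crossings)
3-colorings: 9 of 3^10, det 9 — tricolorable
note: w = +2 shifts under R1 moves; the (-A^3)^(-2) factor cancels that in V


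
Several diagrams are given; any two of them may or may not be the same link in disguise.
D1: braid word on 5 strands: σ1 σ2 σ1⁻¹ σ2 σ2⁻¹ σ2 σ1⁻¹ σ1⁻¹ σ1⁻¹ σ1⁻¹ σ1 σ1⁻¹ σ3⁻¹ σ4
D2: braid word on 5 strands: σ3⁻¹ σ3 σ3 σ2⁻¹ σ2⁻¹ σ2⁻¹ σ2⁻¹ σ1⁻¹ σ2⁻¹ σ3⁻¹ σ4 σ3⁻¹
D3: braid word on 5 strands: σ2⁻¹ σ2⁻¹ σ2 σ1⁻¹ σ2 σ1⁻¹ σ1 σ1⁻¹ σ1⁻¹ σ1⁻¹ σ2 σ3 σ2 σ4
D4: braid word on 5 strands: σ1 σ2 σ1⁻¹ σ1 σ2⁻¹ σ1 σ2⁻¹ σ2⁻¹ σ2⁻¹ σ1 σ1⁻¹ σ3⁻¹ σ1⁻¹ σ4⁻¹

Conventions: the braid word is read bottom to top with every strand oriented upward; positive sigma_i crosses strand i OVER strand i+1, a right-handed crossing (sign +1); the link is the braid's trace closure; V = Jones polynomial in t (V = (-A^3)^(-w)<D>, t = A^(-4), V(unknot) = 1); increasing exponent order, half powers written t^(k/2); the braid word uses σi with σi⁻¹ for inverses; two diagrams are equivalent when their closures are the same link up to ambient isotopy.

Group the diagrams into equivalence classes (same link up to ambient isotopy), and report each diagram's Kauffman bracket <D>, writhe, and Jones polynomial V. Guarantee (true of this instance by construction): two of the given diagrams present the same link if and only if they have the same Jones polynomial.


equivalence classes: {D1, D3} | {D2} | {D4}
D1 (bracket A^-10 - A^-6 + 2A^-2 - 2A^2 + 2A^6 - 2A^10 + A^14; 14 crossings at w = -2): V = t^-5 - 2t^-4 + 2t^-3 - 2t^-2 + 2t^-1 - 1 + t
D2 (bracket A^-10 + A^-2 - A^2 + A^6 - A^10; 12 crossings at w = -6): V = -t^-7 + t^-6 - t^-5 + t^-4 + t^-2
V(D3) = t^-5 - 2t^-4 + 2t^-3 - 2t^-2 + 2t^-1 - 1 + t  [14 crossings, <D> = A^-4 - 1 + 2A^4 - 2A^8 + 2A^12 - 2A^16 + A^20, w = 0]
V(D4) = -t^-4 + t^-3 + t^-1  [14 crossings, <D> = A^-8 + 1 - A^4, w = -4]
key observation: V(t) takes 3 values over 4 diagrams, fixing the grouping


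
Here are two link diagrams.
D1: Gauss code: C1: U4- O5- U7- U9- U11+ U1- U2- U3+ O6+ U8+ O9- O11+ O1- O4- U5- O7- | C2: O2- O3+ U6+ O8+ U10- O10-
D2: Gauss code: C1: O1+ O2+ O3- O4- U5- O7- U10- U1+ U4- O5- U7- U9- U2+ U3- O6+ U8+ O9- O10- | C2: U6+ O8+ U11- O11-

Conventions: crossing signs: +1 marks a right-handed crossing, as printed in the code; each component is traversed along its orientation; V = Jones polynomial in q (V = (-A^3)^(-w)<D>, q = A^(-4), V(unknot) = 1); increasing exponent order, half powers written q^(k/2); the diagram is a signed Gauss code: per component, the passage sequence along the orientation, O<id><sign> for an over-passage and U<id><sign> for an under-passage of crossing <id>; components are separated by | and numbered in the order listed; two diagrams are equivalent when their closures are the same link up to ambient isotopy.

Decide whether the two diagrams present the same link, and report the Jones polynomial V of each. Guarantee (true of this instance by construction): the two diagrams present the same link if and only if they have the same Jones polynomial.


equivalent: yes
V(D1) = q^(-7/2) - q^(-5/2) + q^(-3/2) - 2q^(-1/2) - q^(3/2)  (w -3, c 11, <D> = A^-15 + 2A^-7 - A^-3 + A - A^5)
V(D2) = q^(-7/2) - q^(-5/2) + q^(-3/2) - 2q^(-1/2) - q^(3/2)  (w -3, c 11, <D> = A^-15 + 2A^-7 - A^-3 + A - A^5)
why: from 11 to 11 crossings by R-moves: one link, two diagrams


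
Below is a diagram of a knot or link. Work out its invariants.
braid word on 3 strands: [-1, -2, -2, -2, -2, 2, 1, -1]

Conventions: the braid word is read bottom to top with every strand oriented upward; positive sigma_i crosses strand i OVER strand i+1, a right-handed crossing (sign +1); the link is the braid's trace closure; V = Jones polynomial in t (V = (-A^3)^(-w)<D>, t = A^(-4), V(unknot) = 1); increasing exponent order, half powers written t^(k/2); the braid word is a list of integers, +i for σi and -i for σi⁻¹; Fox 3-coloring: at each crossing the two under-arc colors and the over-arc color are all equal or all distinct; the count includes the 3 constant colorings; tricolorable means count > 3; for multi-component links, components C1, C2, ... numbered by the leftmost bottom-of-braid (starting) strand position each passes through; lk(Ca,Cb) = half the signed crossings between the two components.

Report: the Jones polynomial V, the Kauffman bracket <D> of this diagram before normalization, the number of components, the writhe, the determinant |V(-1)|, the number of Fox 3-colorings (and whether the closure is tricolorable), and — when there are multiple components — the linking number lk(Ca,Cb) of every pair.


V = -t^-4 + t^-3 + t^-1
<D> = A^-8 + 1 - A^4 (w = -4)
1 component over 8 crossings, w = -4
9 Fox colorings among 3^8, |V(-1)| = 3: tricolorable
why: the span of V is 3, forcing >= 3 crossings in any diagram


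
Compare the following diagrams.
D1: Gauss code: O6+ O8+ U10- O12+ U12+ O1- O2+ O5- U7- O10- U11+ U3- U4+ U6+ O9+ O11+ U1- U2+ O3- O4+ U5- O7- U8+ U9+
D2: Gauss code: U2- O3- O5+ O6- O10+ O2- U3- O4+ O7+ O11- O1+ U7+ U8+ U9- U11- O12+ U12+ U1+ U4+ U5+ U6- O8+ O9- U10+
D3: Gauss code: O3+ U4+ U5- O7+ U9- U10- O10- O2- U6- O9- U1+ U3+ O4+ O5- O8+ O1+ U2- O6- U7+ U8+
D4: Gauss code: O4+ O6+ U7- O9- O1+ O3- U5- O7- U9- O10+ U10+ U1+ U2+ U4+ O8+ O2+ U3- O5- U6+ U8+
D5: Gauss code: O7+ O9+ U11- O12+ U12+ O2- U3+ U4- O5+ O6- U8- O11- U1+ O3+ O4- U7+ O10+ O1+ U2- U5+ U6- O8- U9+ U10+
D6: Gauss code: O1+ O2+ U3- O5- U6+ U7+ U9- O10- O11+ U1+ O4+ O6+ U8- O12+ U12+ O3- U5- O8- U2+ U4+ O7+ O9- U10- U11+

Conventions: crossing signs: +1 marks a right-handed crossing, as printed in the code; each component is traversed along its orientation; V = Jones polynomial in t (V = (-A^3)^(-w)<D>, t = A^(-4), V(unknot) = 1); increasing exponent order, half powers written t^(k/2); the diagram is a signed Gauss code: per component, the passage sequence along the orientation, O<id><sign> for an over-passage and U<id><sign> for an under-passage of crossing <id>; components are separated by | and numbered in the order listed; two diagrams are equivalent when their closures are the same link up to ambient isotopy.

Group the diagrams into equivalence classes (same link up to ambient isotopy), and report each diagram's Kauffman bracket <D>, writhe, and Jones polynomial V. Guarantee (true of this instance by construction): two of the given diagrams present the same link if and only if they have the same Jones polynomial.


equivalence classes: {D1, D3, D4, D5, D6} | {D2}
D1 (bracket -A^-6 + 2A^-2 - 2A^2 + 3A^6 - 2A^10 + 2A^14 - A^18; 12 crossings at w = +2): V = -t^-3 + 2t^-2 - 2t^-1 + 3 - 2t + 2t^2 - t^3
V(D2) = 1  [12 crossings, <D> = A^6, w = +2]
D3 (bracket -A^-12 + 2A^-8 - 2A^-4 + 3 - 2A^4 + 2A^8 - A^12; 10 crossings at w = 0): V = -t^-3 + 2t^-2 - 2t^-1 + 3 - 2t + 2t^2 - t^3
V(D4) = -t^-3 + 2t^-2 - 2t^-1 + 3 - 2t + 2t^2 - t^3  (w +2, c 10, <D> = -A^-6 + 2A^-2 - 2A^2 + 3A^6 - 2A^10 + 2A^14 - A^18)
V(D5) = -t^-3 + 2t^-2 - 2t^-1 + 3 - 2t + 2t^2 - t^3  [12 crossings, <D> = -A^-6 + 2A^-2 - 2A^2 + 3A^6 - 2A^10 + 2A^14 - A^18, w = +2]
D6 (bracket -A^-6 + 2A^-2 - 2A^2 + 3A^6 - 2A^10 + 2A^14 - A^18; 12 crossings at w = +2): V = -t^-3 + 2t^-2 - 2t^-1 + 3 - 2t + 2t^2 - t^3
key observation: 2 classes among 6 diagrams; unequal V(t) rules out equality


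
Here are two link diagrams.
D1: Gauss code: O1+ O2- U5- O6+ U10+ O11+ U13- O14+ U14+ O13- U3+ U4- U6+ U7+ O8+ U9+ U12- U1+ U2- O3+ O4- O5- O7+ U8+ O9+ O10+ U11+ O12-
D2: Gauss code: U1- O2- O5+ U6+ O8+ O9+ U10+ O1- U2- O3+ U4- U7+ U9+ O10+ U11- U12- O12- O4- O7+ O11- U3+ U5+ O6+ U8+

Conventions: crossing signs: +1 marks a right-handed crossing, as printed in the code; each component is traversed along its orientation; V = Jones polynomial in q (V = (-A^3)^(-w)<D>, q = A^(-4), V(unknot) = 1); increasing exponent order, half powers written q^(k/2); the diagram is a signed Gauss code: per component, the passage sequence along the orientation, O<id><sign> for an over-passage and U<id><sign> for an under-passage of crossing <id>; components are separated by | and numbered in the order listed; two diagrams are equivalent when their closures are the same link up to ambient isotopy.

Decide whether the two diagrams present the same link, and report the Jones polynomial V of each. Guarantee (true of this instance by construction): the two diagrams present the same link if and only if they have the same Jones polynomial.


equivalent: yes
D1 (bracket A^-16 - 2A^-12 + 2A^-8 - 3A^-4 + 3 - 2A^4 + 2A^8; 14 crossings at w = +4): V = 2q - 2q^2 + 3q^3 - 3q^4 + 2q^5 - 2q^6 + q^7
D2 (bracket A^-22 - 2A^-18 + 2A^-14 - 3A^-10 + 3A^-6 - 2A^-2 + 2A^2; 12 crossings at w = +2): V = 2q - 2q^2 + 3q^3 - 3q^4 + 2q^5 - 2q^6 + q^7
key observation: from 14 to 12 crossings by R-moves: one link, two diagrams


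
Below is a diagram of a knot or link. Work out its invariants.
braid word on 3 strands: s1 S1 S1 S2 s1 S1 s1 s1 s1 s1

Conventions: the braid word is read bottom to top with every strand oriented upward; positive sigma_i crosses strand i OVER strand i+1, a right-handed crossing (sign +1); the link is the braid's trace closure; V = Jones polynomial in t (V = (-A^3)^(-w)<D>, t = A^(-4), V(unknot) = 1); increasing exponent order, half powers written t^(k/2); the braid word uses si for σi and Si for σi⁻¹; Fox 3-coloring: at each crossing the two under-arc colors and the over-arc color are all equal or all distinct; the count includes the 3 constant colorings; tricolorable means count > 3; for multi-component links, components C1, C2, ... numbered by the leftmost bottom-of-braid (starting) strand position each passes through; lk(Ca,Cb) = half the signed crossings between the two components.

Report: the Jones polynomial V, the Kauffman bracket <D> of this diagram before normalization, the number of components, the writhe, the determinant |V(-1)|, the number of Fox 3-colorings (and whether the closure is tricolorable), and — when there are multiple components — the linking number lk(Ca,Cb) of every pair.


V(t) = t + t^3 - t^4
bracket: -A^-10 + A^-6 + A^2, w = +2
1 component, writhe +2, over 10 crossings
det 3, colorings 9 of 3^10 — tricolorable
observation: |V(-1)| = 3: so tricolorable, since 3 divides 3


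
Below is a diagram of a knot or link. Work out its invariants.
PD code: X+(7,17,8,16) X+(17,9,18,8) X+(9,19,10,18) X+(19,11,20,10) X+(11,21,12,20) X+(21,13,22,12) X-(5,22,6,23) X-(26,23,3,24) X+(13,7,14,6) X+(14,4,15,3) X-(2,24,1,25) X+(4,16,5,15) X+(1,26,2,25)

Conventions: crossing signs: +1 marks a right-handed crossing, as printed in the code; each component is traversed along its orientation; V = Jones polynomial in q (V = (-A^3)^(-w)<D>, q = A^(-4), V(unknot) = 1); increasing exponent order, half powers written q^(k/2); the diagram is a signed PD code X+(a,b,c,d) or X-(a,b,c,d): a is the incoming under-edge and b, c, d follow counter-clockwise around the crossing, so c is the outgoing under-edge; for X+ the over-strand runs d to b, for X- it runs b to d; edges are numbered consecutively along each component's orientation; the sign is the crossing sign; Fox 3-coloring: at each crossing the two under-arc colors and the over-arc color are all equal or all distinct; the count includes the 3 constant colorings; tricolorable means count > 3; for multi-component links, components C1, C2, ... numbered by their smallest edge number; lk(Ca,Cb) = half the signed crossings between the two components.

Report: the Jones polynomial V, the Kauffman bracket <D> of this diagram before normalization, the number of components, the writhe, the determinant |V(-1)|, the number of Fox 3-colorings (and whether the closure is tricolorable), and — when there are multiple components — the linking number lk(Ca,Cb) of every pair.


Jones polynomial: V(q) = -q^(5/2) - q^(9/2) - q^(13/2) - q^(19/2) + q^(21/2) + q^(25/2)
<D> = -A^-29 - A^-21 + A^-17 + A^-5 + A^3 + A^11; writhe +7
components 2, writhe +7 (13 crossings)
linking number lk(C1,C2) = 0
3-colorings: 9 of 3^13, det 0 — tricolorable
note: the 1 component pair carries total linking 0


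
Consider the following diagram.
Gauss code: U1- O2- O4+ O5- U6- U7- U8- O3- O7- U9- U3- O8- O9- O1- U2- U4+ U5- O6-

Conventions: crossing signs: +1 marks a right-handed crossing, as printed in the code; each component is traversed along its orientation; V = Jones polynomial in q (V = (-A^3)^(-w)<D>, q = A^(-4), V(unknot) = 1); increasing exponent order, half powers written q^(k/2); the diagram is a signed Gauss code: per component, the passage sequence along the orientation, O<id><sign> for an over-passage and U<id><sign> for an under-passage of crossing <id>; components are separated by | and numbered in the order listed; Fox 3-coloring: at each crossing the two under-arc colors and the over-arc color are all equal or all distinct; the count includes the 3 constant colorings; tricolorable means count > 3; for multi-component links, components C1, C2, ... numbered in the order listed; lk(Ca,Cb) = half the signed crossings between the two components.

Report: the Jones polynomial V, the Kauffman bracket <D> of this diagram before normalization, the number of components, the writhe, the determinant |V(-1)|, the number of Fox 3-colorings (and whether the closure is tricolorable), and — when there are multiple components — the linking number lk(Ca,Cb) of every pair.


V = q^-8 - 2q^-7 + q^-6 - 2q^-5 + 2q^-4 + q^-2
<D> = -A^-13 - 2A^-5 + 2A^-1 - A^3 + 2A^7 - A^11 (w = -7)
1 component over 9 crossings, w = -7
27 Fox colorings among 3^9, |V(-1)| = 9: tricolorable
why: w = -7 (over 9 crossings) is diagram-only; (-A^3)^(7) removes it from V


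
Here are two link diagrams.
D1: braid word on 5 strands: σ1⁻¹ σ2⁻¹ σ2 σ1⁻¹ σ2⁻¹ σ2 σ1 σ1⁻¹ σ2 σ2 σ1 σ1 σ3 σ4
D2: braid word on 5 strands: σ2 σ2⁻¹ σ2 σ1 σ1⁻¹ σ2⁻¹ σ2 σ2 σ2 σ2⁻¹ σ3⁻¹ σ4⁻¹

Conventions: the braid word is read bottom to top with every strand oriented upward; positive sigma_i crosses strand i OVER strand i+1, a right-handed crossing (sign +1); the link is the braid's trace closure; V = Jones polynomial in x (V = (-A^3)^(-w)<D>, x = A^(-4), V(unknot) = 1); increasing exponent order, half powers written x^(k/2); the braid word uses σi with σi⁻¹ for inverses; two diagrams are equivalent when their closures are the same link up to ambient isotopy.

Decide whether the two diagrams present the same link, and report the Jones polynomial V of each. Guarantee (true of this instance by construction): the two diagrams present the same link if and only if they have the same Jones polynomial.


equivalent: yes
D1 (bracket 1 + A^4 + A^8 + A^12; 14 crossings at w = +4): V = 1 + x + x^2 + x^3
V(D2) = 1 + x + x^2 + x^3  [12 crossings, <D> = A^-12 + A^-8 + A^-4 + 1, w = 0]
observation: one V(x) for all 2 diagrams — one class (guaranteed)


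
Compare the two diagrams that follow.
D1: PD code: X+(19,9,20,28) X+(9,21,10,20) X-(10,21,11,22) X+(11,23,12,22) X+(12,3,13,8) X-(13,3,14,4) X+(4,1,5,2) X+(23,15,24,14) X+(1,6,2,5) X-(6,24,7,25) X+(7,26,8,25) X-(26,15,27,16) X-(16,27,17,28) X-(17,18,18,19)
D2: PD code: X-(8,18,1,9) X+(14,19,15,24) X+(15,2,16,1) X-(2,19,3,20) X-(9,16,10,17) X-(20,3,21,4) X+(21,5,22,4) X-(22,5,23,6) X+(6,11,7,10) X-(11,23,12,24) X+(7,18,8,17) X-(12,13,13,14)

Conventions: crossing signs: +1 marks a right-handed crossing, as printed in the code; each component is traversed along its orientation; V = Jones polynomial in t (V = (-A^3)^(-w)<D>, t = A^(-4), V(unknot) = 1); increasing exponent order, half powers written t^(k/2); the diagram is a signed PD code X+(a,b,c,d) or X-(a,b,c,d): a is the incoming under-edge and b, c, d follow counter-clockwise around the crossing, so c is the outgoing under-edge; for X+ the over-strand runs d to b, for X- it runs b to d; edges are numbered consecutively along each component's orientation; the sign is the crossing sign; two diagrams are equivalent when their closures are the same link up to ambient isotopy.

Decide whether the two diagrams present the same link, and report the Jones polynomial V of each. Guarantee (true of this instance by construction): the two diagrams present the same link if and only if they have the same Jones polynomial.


equivalent: no
D1 (bracket A^-6 + A^-2 + A^2 + A^6; 14 crossings at w = +2): V = 1 + t + t^2 + t^3
D2 (bracket A^-14 + 2A^-6 + A^2; 12 crossings at w = -2): V = t^-2 + 2 + t^2
key observation: 2 classes among 2 diagrams; unequal V(t) rules out equality


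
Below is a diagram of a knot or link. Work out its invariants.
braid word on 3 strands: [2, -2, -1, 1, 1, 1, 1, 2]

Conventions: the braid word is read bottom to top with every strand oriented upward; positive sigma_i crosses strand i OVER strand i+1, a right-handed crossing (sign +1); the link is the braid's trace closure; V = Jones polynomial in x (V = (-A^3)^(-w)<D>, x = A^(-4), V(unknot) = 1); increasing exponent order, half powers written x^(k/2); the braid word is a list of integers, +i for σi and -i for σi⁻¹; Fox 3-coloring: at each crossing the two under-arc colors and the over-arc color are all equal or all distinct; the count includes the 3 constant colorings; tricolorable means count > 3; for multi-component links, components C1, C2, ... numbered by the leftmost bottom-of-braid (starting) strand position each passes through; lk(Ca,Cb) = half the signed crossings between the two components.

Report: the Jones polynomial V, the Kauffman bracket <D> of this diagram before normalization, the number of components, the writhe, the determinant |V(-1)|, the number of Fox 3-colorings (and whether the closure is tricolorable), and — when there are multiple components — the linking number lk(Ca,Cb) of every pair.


V = x + x^3 - x^4
<D> = -A^-4 + 1 + A^8 (w = +4)
1 component over 8 crossings, w = +4
9 Fox colorings among 3^8, |V(-1)| = 3: tricolorable
why: w = +4 (over 8 crossings) is diagram-only; (-A^3)^(-4) removes it from V
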